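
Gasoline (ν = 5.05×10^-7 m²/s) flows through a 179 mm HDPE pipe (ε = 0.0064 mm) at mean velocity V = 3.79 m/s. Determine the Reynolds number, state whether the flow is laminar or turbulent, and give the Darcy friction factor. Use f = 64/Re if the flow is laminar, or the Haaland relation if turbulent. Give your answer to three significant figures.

Re = VD/ν = 3.790·0.179/5.05×10^-7 = 1.34×10^6
Re > 4000 → turbulent; ε/D = 3.58×10^-5
Haaland: f = 0.01184

Re ≈ 1.34×10^6; turbulent; f ≈ 0.0118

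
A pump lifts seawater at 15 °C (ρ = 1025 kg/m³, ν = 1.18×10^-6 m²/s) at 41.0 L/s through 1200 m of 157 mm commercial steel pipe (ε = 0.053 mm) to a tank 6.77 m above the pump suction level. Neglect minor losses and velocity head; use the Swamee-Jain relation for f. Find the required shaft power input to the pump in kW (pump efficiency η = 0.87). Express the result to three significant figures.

P_shaft ≈ 17.6 kW

V = 4Q/(πD²) = 2.118 m/s; Re = 2.82×10^5; ε/D = 3.38×10^-4; f = 0.01742
h_f = f(L/D)V²/2g = 30.43 m
Total head H = z + h_f = 6.77 + 30.43 = 37.20 m
P_hyd = ρgQH = 1025·9.81·0.0410·37.20 = 15.34 kW
P_shaft = P_hyd/η = 15.34/0.87 = 17.63 kW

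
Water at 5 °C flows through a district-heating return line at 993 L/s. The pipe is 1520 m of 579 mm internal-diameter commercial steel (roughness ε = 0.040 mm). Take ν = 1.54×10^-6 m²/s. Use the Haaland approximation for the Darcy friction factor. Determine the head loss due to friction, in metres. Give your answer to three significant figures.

h_f ≈ 23.7 m

V = 4Q/(πD²) = 4·0.993/(π·0.579²) = 3.771 m/s
Re = VD/ν = 3.771·0.579/1.54×10^-6 = 1.42×10^6 → turbulent
ε/D = 0.040/579 = 6.91×10^-5
Haaland: f = 0.01245
h_f = f(L/D)V²/(2g) = 0.01245·(1520/0.579)·3.771²/(2·9.81) = 23.70 m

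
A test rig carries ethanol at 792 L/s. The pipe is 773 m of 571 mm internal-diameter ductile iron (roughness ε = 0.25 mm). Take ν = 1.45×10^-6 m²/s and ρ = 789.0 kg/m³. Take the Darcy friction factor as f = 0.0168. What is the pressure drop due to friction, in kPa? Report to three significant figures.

V = 4Q/(πD²) = 4·0.792/(π·0.571²) = 3.093 m/s
h_f = f(L/D)V²/(2g) = 0.01680·(773/0.571)·3.093²/(2·9.81) = 11.09 m
Δp = ρg·h_f = 789.0·9.81·11.09 = 85.83 kPa

Δp ≈ 85.8 kPa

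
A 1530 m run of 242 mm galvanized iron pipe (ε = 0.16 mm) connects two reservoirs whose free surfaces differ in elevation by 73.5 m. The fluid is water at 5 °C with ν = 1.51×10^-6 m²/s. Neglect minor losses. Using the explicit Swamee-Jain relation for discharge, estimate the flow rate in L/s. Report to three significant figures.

Q ≈ 161 L/s

Swamee-Jain (Type II): Q = -0.965·√(gD⁵h_f/L)·ln[ε/(3.7D) + √(3.17ν²L/(gD³h_f))]
√(gD⁵h_f/L) = √(9.81·0.242⁵·73.5/1530) = 0.01978
ε/(3.7D) = 1.79×10^-4; √(3.17ν²L/(gD³h_f)) = 3.29×10^-5
Q = -0.965·0.01978·ln(2.116×10^-4) = 0.1615 m³/s
Check: V = 3.51 m/s, Re = 5.63×10^5, f = 0.01863, h_f = 74.0 m ≈ 73.5 m ✓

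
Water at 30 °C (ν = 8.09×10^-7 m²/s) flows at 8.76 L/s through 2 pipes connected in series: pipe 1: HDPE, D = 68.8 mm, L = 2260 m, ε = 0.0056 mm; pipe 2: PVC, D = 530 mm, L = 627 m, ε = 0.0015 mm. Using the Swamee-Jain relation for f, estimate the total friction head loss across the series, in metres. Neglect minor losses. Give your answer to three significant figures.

H ≈ 151 m

Pipe 1: V = 2.356 m/s, Re = 2.00×10^5, ε/D = 8.14×10^-5, f = 0.01624, h_1 = f(L/D)V²/2g = 150.9 m
Pipe 2: V = 0.03971 m/s, Re = 2.60×10^4, ε/D = 2.83×10^-6, f = 0.02420, h_2 = f(L/D)V²/2g = 0.002300 m
Series → Q common, losses add: H = Σh = 150.9 m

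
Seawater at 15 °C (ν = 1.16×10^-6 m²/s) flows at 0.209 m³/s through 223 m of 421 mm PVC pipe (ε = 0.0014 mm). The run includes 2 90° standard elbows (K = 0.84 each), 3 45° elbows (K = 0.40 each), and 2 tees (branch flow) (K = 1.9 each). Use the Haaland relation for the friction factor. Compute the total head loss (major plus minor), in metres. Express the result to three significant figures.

H_L ≈ 1.55 m

V = 4Q/(πD²) = 1.501 m/s; V²/2g = 0.1149 m
Re = 5.45×10^5, ε/D = 3.33×10^-6 → f = 0.01290 (Haaland)
Major: h_f = f(L/D)·V²/2g = 0.01290·529.7·0.1149 = 0.7852 m
Minor: ΣK = 6.68; h_m = ΣK·V²/2g = 0.7675 m
Total H_L = 0.7852 + 0.7675 = 1.553 m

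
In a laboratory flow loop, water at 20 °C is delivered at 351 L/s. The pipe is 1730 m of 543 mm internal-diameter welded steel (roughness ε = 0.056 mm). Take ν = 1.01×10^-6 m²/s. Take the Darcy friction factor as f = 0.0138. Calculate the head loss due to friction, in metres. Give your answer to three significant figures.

h_f ≈ 5.15 m

V = 4Q/(πD²) = 4·0.351/(π·0.543²) = 1.516 m/s
h_f = f(L/D)V²/(2g) = 0.01380·(1730/0.543)·1.516²/(2·9.81) = 5.148 m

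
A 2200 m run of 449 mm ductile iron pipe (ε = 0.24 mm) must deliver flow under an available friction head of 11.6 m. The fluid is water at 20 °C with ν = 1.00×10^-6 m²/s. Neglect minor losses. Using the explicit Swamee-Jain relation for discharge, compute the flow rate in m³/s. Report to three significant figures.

Swamee-Jain (Type II): Q = -0.965·√(gD⁵h_f/L)·ln[ε/(3.7D) + √(3.17ν²L/(gD³h_f))]
√(gD⁵h_f/L) = √(9.81·0.449⁵·11.6/2200) = 0.03072
ε/(3.7D) = 1.44×10^-4; √(3.17ν²L/(gD³h_f)) = 2.60×10^-5
Q = -0.965·0.03072·ln(1.705×10^-4) = 0.2573 m³/s
Check: V = 1.62 m/s, Re = 7.29×10^5, f = 0.01771, h_f = 11.7 m ≈ 11.6 m ✓

Q ≈ 0.257 m³/s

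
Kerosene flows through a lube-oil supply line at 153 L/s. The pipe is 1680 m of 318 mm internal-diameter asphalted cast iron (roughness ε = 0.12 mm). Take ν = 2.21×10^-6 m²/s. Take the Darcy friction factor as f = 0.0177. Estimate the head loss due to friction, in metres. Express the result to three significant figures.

V = 4Q/(πD²) = 4·0.153/(π·0.318²) = 1.926 m/s
h_f = f(L/D)V²/(2g) = 0.01770·(1680/0.318)·1.926²/(2·9.81) = 17.69 m

h_f ≈ 17.7 m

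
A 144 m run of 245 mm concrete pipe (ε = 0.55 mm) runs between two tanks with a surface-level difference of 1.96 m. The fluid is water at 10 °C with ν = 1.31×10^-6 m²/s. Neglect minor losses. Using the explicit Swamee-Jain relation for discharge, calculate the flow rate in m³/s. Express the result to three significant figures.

Swamee-Jain (Type II): Q = -0.965·√(gD⁵h_f/L)·ln[ε/(3.7D) + √(3.17ν²L/(gD³h_f))]
√(gD⁵h_f/L) = √(9.81·0.245⁵·1.96/144) = 0.01086
ε/(3.7D) = 6.07×10^-4; √(3.17ν²L/(gD³h_f)) = 5.26×10^-5
Q = -0.965·0.01086·ln(6.594×10^-4) = 0.07673 m³/s
Check: V = 1.63 m/s, Re = 3.04×10^5, f = 0.02485, h_f = 1.97 m ≈ 1.96 m ✓

Q ≈ 0.0767 m³/s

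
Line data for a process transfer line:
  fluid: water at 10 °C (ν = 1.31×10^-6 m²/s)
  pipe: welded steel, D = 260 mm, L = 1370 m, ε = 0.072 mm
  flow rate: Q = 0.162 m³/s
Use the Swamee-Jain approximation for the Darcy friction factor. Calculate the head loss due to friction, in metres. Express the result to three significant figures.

V = 4Q/(πD²) = 4·0.162/(π·0.260²) = 3.051 m/s
Re = VD/ν = 3.051·0.260/1.31×10^-6 = 6.06×10^5 → turbulent
ε/D = 0.072/260 = 2.77×10^-4
Swamee-Jain: f = 0.01598
h_f = f(L/D)V²/(2g) = 0.01598·(1370/0.260)·3.051²/(2·9.81) = 39.95 m

h_f ≈ 39.9 m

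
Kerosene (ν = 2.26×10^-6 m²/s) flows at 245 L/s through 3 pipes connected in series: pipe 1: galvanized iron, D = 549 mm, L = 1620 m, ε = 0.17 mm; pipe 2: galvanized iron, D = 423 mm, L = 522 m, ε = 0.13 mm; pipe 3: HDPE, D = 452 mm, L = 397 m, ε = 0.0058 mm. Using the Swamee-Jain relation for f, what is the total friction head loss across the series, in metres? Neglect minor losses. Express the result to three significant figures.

H ≈ 7.56 m

Pipe 1: V = 1.035 m/s, Re = 2.51×10^5, ε/D = 3.10×10^-4, f = 0.01742, h_1 = f(L/D)V²/2g = 2.807 m
Pipe 2: V = 1.743 m/s, Re = 3.26×10^5, ε/D = 3.07×10^-4, f = 0.01698, h_2 = f(L/D)V²/2g = 3.247 m
Pipe 3: V = 1.527 m/s, Re = 3.05×10^5, ε/D = 1.28×10^-5, f = 0.01448, h_3 = f(L/D)V²/2g = 1.511 m
Series → Q common, losses add: H = Σh = 7.565 m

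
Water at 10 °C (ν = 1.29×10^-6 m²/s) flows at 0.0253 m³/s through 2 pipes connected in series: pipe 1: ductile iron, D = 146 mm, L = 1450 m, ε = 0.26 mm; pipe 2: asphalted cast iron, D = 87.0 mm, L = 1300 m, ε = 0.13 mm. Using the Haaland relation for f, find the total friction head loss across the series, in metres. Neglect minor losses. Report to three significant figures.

Pipe 1: V = 1.511 m/s, Re = 1.71×10^5, ε/D = 0.00178, f = 0.02374, h_1 = f(L/D)V²/2g = 27.45 m
Pipe 2: V = 4.256 m/s, Re = 2.87×10^5, ε/D = 0.00149, f = 0.02242, h_2 = f(L/D)V²/2g = 309.3 m
Series → Q common, losses add: H = Σh = 336.8 m

H ≈ 337 m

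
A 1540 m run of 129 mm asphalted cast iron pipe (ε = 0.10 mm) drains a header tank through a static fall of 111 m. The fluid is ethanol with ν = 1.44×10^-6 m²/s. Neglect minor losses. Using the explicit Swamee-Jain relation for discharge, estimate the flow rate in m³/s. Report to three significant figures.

Swamee-Jain (Type II): Q = -0.965·√(gD⁵h_f/L)·ln[ε/(3.7D) + √(3.17ν²L/(gD³h_f))]
√(gD⁵h_f/L) = √(9.81·0.129⁵·111/1540) = 0.005026
ε/(3.7D) = 2.10×10^-4; √(3.17ν²L/(gD³h_f)) = 6.58×10^-5
Q = -0.965·0.005026·ln(2.753×10^-4) = 0.03976 m³/s
Check: V = 3.04 m/s, Re = 2.73×10^5, f = 0.01986, h_f = 112 m ≈ 111 m ✓

Q ≈ 0.0398 m³/s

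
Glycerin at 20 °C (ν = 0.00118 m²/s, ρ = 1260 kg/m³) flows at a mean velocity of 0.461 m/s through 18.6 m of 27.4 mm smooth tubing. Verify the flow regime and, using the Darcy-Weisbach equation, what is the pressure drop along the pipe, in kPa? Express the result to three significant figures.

Re = VD/ν = 0.461·0.02740/0.00118 = 10.7 → laminar (Re < 2300)
f = 64/Re = 5.979
h_f = f(L/D)V²/(2g) = 5.979·(18.6/0.02740)·0.461²/(2·9.81) = 43.96 m
Δp = ρg·h_f = 1260·9.81·43.96 = 543.4 kPa

Δp ≈ 543 kPa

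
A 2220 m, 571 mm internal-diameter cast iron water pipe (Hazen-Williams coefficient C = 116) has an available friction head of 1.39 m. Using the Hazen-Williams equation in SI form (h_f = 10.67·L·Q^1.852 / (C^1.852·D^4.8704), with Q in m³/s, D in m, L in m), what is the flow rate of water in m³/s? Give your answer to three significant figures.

Q ≈ 0.138 m³/s

Rearranging: Q = [h_f·C^1.852·D^4.8704 / (10.67·L)]^(1/1.852)
Q = [1.39·116^1.852·0.571^4.8704 / (10.67·2220)]^0.540 = 0.1379 m³/s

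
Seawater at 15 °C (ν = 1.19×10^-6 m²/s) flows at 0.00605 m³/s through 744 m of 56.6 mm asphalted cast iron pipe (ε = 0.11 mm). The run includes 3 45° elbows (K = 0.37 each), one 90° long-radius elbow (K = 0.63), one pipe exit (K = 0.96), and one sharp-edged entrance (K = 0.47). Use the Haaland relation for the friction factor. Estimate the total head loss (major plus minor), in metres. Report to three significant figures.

H_L ≈ 96.4 m

V = 4Q/(πD²) = 2.405 m/s; V²/2g = 0.2947 m
Re = 1.14×10^5, ε/D = 0.00194 → f = 0.02465 (Haaland)
Major: h_f = f(L/D)·V²/2g = 0.02465·13145·0.2947 = 95.47 m
Minor: ΣK = 3.17; h_m = ΣK·V²/2g = 0.9342 m
Total H_L = 95.47 + 0.9342 = 96.41 m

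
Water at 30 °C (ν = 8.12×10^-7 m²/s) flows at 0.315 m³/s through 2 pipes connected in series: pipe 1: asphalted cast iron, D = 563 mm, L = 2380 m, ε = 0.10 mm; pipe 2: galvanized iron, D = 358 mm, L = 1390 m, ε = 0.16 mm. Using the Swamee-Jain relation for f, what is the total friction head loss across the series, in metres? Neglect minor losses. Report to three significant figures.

H ≈ 37.6 m

Pipe 1: V = 1.265 m/s, Re = 8.77×10^5, ε/D = 1.78×10^-4, f = 0.01464, h_1 = f(L/D)V²/2g = 5.050 m
Pipe 2: V = 3.129 m/s, Re = 1.38×10^6, ε/D = 4.47×10^-4, f = 0.01678, h_2 = f(L/D)V²/2g = 32.51 m
Series → Q common, losses add: H = Σh = 37.56 m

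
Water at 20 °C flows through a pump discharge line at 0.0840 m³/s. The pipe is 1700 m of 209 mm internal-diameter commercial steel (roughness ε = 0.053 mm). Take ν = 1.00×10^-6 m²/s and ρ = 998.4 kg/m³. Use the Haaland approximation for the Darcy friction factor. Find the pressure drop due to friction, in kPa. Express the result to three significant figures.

Δp ≈ 383 kPa

V = 4Q/(πD²) = 4·0.0840/(π·0.209²) = 2.448 m/s
Re = VD/ν = 2.448·0.209/1.00×10^-6 = 5.12×10^5 → turbulent
ε/D = 0.053/209 = 2.54×10^-4
Haaland: f = 0.01574
h_f = f(L/D)V²/(2g) = 0.01574·(1700/0.209)·2.448²/(2·9.81) = 39.13 m
Δp = ρg·h_f = 998.4·9.81·39.13 = 383.2 kPa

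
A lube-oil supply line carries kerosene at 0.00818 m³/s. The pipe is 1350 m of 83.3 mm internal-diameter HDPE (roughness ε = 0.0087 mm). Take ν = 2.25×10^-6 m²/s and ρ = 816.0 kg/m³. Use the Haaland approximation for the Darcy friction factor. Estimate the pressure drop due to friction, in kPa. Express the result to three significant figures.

V = 4Q/(πD²) = 4·0.00818/(π·0.0833²) = 1.501 m/s
Re = VD/ν = 1.501·0.0833/2.25×10^-6 = 5.56×10^4 → turbulent
ε/D = 0.0087/83.3 = 1.04×10^-4
Haaland: f = 0.02055
h_f = f(L/D)V²/(2g) = 0.02055·(1350/0.0833)·1.501²/(2·9.81) = 38.23 m
Δp = ρg·h_f = 816.0·9.81·38.23 = 306.1 kPa

Δp ≈ 306 kPa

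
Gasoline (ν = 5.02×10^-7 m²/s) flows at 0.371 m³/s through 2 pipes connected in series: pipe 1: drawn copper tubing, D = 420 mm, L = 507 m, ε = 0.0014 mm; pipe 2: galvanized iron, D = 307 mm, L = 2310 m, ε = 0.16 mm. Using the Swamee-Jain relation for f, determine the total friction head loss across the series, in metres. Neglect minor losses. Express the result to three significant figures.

Pipe 1: V = 2.678 m/s, Re = 2.24×10^6, ε/D = 3.33×10^-6, f = 0.01032, h_1 = f(L/D)V²/2g = 4.552 m
Pipe 2: V = 5.012 m/s, Re = 3.07×10^6, ε/D = 5.21×10^-4, f = 0.01708, h_2 = f(L/D)V²/2g = 164.5 m
Series → Q common, losses add: H = Σh = 169.1 m

H ≈ 169 m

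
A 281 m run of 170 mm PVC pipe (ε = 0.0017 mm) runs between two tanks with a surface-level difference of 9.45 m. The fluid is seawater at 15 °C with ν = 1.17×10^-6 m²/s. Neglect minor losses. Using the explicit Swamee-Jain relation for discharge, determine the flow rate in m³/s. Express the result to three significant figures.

Q ≈ 0.0648 m³/s

Swamee-Jain (Type II): Q = -0.965·√(gD⁵h_f/L)·ln[ε/(3.7D) + √(3.17ν²L/(gD³h_f))]
√(gD⁵h_f/L) = √(9.81·0.170⁵·9.45/281) = 0.006844
ε/(3.7D) = 2.70×10^-6; √(3.17ν²L/(gD³h_f)) = 5.17×10^-5
Q = -0.965·0.006844·ln(5.444×10^-5) = 0.06485 m³/s
Check: V = 2.86 m/s, Re = 4.15×10^5, f = 0.01368, h_f = 9.41 m ≈ 9.45 m ✓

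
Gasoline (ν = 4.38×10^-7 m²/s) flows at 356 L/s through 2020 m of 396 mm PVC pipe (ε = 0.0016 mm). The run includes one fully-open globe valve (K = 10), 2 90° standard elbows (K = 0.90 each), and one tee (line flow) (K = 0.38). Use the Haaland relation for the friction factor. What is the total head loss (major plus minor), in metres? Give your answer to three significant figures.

H_L ≈ 27.0 m

V = 4Q/(πD²) = 2.890 m/s; V²/2g = 0.4258 m
Re = 2.61×10^6, ε/D = 4.04×10^-6 → f = 0.01005 (Haaland)
Major: h_f = f(L/D)·V²/2g = 0.01005·5101·0.4258 = 21.84 m
Minor: ΣK = 12.2; h_m = ΣK·V²/2g = 5.187 m
Total H_L = 21.84 + 5.187 = 27.03 m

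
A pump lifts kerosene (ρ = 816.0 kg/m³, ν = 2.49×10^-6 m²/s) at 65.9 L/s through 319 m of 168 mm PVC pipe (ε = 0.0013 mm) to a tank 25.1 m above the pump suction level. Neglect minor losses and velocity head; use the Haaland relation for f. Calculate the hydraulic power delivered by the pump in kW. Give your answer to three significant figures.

V = 4Q/(πD²) = 2.973 m/s; Re = 2.01×10^5; ε/D = 7.74×10^-6; f = 0.01554
h_f = f(L/D)V²/2g = 13.29 m
Total head H = z + h_f = 25.1 + 13.29 = 38.39 m
P_hyd = ρgQH = 816.0·9.81·0.0659·38.39 = 20.25 kW

P_hyd ≈ 20.3 kW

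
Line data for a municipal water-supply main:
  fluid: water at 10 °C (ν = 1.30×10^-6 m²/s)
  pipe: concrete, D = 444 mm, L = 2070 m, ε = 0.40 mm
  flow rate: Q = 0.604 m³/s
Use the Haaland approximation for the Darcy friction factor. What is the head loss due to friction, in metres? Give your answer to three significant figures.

V = 4Q/(πD²) = 4·0.604/(π·0.444²) = 3.901 m/s
Re = VD/ν = 3.901·0.444/1.30×10^-6 = 1.33×10^6 → turbulent
ε/D = 0.40/444 = 9.01×10^-4
Haaland: f = 0.01940
h_f = f(L/D)V²/(2g) = 0.01940·(2070/0.444)·3.901²/(2·9.81) = 70.16 m

h_f ≈ 70.2 m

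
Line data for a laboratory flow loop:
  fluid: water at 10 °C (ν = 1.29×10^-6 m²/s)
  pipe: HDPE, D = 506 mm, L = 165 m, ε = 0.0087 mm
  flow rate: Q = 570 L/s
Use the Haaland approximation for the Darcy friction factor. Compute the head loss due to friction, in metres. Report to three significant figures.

h_f ≈ 1.57 m

V = 4Q/(πD²) = 4·0.570/(π·0.506²) = 2.835 m/s
Re = VD/ν = 2.835·0.506/1.29×10^-6 = 1.11×10^6 → turbulent
ε/D = 0.0087/506 = 1.72×10^-5
Haaland: f = 0.01173
h_f = f(L/D)V²/(2g) = 0.01173·(165/0.506)·2.835²/(2·9.81) = 1.566 m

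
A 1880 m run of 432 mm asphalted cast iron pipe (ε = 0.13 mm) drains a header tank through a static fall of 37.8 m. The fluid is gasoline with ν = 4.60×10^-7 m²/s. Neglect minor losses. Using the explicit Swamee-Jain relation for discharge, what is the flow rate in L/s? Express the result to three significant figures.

Swamee-Jain (Type II): Q = -0.965·√(gD⁵h_f/L)·ln[ε/(3.7D) + √(3.17ν²L/(gD³h_f))]
√(gD⁵h_f/L) = √(9.81·0.432⁵·37.8/1880) = 0.05448
ε/(3.7D) = 8.13×10^-5; √(3.17ν²L/(gD³h_f)) = 6.49×10^-6
Q = -0.965·0.05448·ln(8.783×10^-5) = 0.4910 m³/s
Check: V = 3.35 m/s, Re = 3.15×10^6, f = 0.01525, h_f = 38.0 m ≈ 37.8 m ✓

Q ≈ 491 L/s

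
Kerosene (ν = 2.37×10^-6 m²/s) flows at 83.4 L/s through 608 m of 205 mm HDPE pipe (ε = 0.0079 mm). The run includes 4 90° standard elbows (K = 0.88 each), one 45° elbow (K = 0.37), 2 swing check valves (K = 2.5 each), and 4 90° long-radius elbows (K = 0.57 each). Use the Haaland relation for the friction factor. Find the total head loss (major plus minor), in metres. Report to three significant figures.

H_L ≈ 18.6 m

V = 4Q/(πD²) = 2.527 m/s; V²/2g = 0.3254 m
Re = 2.19×10^5, ε/D = 3.85×10^-5 → f = 0.01550 (Haaland)
Major: h_f = f(L/D)·V²/2g = 0.01550·2966·0.3254 = 14.96 m
Minor: ΣK = 11.2; h_m = ΣK·V²/2g = 3.635 m
Total H_L = 14.96 + 3.635 = 18.60 m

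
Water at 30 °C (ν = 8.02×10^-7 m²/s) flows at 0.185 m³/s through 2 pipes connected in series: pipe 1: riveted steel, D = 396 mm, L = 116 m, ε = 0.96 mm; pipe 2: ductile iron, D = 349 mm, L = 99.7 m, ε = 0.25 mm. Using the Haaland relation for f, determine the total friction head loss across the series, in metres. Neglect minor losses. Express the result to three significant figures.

Pipe 1: V = 1.502 m/s, Re = 7.42×10^5, ε/D = 0.00242, f = 0.02491, h_1 = f(L/D)V²/2g = 0.8390 m
Pipe 2: V = 1.934 m/s, Re = 8.42×10^5, ε/D = 7.16×10^-4, f = 0.01857, h_2 = f(L/D)V²/2g = 1.011 m
Series → Q common, losses add: H = Σh = 1.850 m

H ≈ 1.85 m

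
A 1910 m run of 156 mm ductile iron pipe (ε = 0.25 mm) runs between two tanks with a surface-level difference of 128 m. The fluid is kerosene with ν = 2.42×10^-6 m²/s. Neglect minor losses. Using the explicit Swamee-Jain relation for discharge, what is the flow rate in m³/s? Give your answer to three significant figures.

Swamee-Jain (Type II): Q = -0.965·√(gD⁵h_f/L)·ln[ε/(3.7D) + √(3.17ν²L/(gD³h_f))]
√(gD⁵h_f/L) = √(9.81·0.156⁵·128/1910) = 0.007794
ε/(3.7D) = 4.33×10^-4; √(3.17ν²L/(gD³h_f)) = 8.62×10^-5
Q = -0.965·0.007794·ln(5.194×10^-4) = 0.05688 m³/s
Check: V = 2.98 m/s, Re = 1.92×10^5, f = 0.02335, h_f = 129 m ≈ 128 m ✓

Q ≈ 0.0569 m³/s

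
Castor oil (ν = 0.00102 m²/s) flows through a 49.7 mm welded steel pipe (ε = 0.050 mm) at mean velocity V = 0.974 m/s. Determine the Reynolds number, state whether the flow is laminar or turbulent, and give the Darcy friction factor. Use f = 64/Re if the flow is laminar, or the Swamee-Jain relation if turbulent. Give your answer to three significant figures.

Re = VD/ν = 0.9740·0.0497/0.00102 = 47.5
Re < 2300 → laminar → f = 64/Re = 1.349

Re ≈ 47.5; laminar; f = 64/Re ≈ 1.35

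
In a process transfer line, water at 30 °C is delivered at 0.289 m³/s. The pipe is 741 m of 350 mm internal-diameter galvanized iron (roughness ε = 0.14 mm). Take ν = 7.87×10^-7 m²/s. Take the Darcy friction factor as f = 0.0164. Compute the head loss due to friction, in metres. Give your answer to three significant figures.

h_f ≈ 16.0 m

V = 4Q/(πD²) = 4·0.289/(π·0.350²) = 3.004 m/s
h_f = f(L/D)V²/(2g) = 0.01640·(741/0.350)·3.004²/(2·9.81) = 15.97 m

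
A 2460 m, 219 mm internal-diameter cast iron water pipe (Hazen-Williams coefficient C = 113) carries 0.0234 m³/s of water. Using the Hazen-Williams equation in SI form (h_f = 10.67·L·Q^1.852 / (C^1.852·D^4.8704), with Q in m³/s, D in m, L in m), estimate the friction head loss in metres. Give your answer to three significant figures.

h_f = 10.67·2460·0.0234^1.852 / (113^1.852·0.219^4.8704) = 6.440 m

h_f ≈ 6.44 m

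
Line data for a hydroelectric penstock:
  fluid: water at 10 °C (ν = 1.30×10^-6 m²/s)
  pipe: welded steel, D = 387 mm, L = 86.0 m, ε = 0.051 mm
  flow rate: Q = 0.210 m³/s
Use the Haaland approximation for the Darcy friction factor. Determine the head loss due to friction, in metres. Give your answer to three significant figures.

V = 4Q/(πD²) = 4·0.210/(π·0.387²) = 1.785 m/s
Re = VD/ν = 1.785·0.387/1.30×10^-6 = 5.31×10^5 → turbulent
ε/D = 0.051/387 = 1.32×10^-4
Haaland: f = 0.01452
h_f = f(L/D)V²/(2g) = 0.01452·(86.0/0.387)·1.785²/(2·9.81) = 0.5242 m

h_f ≈ 0.524 m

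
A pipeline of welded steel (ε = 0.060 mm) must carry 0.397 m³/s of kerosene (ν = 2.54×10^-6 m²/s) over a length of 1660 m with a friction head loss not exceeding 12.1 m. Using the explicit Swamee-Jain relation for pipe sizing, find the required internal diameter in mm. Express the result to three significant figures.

D ≈ 491 mm

Swamee-Jain (Type III): D = 0.66·[ε^1.25·(LQ²/(gh_f))^4.75 + ν·Q^9.4·(L/(gh_f))^5.2]^0.04
LQ²/(gh_f) = 2.204; L/(gh_f) = 13.98
Term 1 = ε^1.25·(…)^4.75 = 2.25×10^-4; Term 2 = ν·Q^9.4·(…)^5.2 = 3.90×10^-4
D = 0.66·(2.25×10^-4 + 3.90×10^-4)^0.04 = 0.4910 m = 491 mm
Check: V = 2.10 m/s, Re = 4.05×10^5, f = 0.01507, h_f = 11.4 m ≈ 12.1 m ✓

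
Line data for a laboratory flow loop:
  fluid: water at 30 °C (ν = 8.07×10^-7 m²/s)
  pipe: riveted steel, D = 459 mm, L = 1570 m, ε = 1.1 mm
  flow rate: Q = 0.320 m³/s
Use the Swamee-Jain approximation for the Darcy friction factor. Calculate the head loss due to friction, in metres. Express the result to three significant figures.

V = 4Q/(πD²) = 4·0.320/(π·0.459²) = 1.934 m/s
Re = VD/ν = 1.934·0.459/8.07×10^-7 = 1.10×10^6 → turbulent
ε/D = 1.1/459 = 0.00240
Swamee-Jain: f = 0.02480
h_f = f(L/D)V²/(2g) = 0.02480·(1570/0.459)·1.934²/(2·9.81) = 16.17 m

h_f ≈ 16.2 m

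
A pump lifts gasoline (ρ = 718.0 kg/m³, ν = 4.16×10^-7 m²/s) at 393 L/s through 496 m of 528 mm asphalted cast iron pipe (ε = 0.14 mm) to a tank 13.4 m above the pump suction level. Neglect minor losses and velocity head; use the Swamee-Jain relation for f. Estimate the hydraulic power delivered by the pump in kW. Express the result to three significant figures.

V = 4Q/(πD²) = 1.795 m/s; Re = 2.28×10^6; ε/D = 2.65×10^-4; f = 0.01499
h_f = f(L/D)V²/2g = 2.313 m
Total head H = z + h_f = 13.4 + 2.313 = 15.71 m
P_hyd = ρgQH = 718.0·9.81·0.393·15.71 = 43.50 kW

P_hyd ≈ 43.5 kW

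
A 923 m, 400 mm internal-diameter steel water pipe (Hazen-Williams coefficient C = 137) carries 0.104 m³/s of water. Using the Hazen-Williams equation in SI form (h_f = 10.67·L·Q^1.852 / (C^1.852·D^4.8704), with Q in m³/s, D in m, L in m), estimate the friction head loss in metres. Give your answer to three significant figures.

h_f = 10.67·923·0.104^1.852 / (137^1.852·0.400^4.8704) = 1.425 m

h_f ≈ 1.43 m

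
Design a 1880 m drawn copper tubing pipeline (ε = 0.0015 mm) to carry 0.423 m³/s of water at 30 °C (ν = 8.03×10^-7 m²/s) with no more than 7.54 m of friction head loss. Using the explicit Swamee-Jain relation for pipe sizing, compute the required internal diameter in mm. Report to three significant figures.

Swamee-Jain (Type III): D = 0.66·[ε^1.25·(LQ²/(gh_f))^4.75 + ν·Q^9.4·(L/(gh_f))^5.2]^0.04
LQ²/(gh_f) = 4.548; L/(gh_f) = 25.42
Term 1 = ε^1.25·(…)^4.75 = 6.99×10^-5; Term 2 = ν·Q^9.4·(…)^5.2 = 0.00500
D = 0.66·(6.99×10^-5 + 0.00500)^0.04 = 0.5342 m = 534 mm
Check: V = 1.89 m/s, Re = 1.26×10^6, f = 0.01126, h_f = 7.19 m ≈ 7.54 m ✓

D ≈ 534 mm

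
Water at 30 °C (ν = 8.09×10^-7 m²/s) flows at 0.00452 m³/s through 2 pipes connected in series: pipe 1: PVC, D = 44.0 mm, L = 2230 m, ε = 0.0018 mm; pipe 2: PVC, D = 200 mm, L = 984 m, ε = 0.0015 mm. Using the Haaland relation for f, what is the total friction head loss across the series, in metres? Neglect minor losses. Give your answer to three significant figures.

H ≈ 374 m

Pipe 1: V = 2.973 m/s, Re = 1.62×10^5, ε/D = 4.09×10^-5, f = 0.01639, h_1 = f(L/D)V²/2g = 374.2 m
Pipe 2: V = 0.1439 m/s, Re = 3.56×10^4, ε/D = 7.50×10^-6, f = 0.02241, h_2 = f(L/D)V²/2g = 0.1163 m
Series → Q common, losses add: H = Σh = 374.3 m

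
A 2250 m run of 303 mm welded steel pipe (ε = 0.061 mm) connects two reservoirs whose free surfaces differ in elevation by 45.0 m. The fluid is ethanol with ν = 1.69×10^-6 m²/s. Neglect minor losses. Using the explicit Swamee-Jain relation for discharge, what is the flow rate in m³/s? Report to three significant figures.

Swamee-Jain (Type II): Q = -0.965·√(gD⁵h_f/L)·ln[ε/(3.7D) + √(3.17ν²L/(gD³h_f))]
√(gD⁵h_f/L) = √(9.81·0.303⁵·45.0/2250) = 0.02238
ε/(3.7D) = 5.44×10^-5; √(3.17ν²L/(gD³h_f)) = 4.07×10^-5
Q = -0.965·0.02238·ln(9.514×10^-5) = 0.2000 m³/s
Check: V = 2.77 m/s, Re = 4.97×10^5, f = 0.01553, h_f = 45.2 m ≈ 45.0 m ✓

Q ≈ 0.200 m³/s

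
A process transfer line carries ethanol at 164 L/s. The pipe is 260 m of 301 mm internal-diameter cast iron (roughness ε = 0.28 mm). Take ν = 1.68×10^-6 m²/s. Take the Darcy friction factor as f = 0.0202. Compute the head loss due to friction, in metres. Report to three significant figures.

h_f ≈ 4.72 m

V = 4Q/(πD²) = 4·0.164/(π·0.301²) = 2.305 m/s
h_f = f(L/D)V²/(2g) = 0.02020·(260/0.301)·2.305²/(2·9.81) = 4.724 m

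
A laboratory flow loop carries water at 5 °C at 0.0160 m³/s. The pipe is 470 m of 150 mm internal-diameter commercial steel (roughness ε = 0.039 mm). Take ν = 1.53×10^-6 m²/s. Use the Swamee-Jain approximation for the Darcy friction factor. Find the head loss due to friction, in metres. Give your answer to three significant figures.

h_f ≈ 2.58 m

V = 4Q/(πD²) = 4·0.0160/(π·0.150²) = 0.9054 m/s
Re = VD/ν = 0.9054·0.150/1.53×10^-6 = 8.88×10^4 → turbulent
ε/D = 0.039/150 = 2.60×10^-4
Swamee-Jain: f = 0.01967
h_f = f(L/D)V²/(2g) = 0.01967·(470/0.150)·0.9054²/(2·9.81) = 2.575 m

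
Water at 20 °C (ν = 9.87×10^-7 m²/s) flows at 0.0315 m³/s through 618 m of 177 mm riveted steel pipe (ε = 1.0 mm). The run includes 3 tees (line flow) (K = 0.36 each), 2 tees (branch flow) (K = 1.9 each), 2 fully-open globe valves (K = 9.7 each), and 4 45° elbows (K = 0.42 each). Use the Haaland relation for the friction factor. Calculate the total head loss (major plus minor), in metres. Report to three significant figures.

V = 4Q/(πD²) = 1.280 m/s; V²/2g = 0.08353 m
Re = 2.30×10^5, ε/D = 0.00565 → f = 0.03193 (Haaland)
Major: h_f = f(L/D)·V²/2g = 0.03193·3492·0.08353 = 9.314 m
Minor: ΣK = 26.0; h_m = ΣK·V²/2g = 2.168 m
Total H_L = 9.314 + 2.168 = 11.48 m

H_L ≈ 11.5 m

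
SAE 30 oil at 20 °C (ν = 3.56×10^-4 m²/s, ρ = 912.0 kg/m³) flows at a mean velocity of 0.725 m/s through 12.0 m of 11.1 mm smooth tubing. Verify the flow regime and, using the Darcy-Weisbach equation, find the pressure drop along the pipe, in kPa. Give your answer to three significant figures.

Δp ≈ 734 kPa

Re = VD/ν = 0.725·0.01110/3.56×10^-4 = 22.6 → laminar (Re < 2300)
f = 64/Re = 2.831
h_f = f(L/D)V²/(2g) = 2.831·(12.0/0.01110)·0.725²/(2·9.81) = 82.00 m
Δp = ρg·h_f = 912.0·9.81·82.00 = 733.6 kPa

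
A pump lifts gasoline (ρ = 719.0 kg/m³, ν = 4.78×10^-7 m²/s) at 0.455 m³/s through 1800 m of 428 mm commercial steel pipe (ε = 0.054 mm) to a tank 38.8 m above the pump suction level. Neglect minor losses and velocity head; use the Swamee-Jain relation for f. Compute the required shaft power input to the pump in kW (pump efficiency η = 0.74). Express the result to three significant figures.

P_shaft ≈ 290 kW

V = 4Q/(πD²) = 3.163 m/s; Re = 2.83×10^6; ε/D = 1.26×10^-4; f = 0.01312
h_f = f(L/D)V²/2g = 28.12 m
Total head H = z + h_f = 38.8 + 28.12 = 66.92 m
P_hyd = ρgQH = 719.0·9.81·0.455·66.92 = 214.8 kW
P_shaft = P_hyd/η = 214.8/0.74 = 290.2 kW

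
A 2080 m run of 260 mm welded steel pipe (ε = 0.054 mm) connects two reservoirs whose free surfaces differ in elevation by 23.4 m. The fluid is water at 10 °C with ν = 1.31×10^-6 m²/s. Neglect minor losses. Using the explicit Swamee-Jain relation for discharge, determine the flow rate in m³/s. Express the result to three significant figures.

Q ≈ 0.101 m³/s

Swamee-Jain (Type II): Q = -0.965·√(gD⁵h_f/L)·ln[ε/(3.7D) + √(3.17ν²L/(gD³h_f))]
√(gD⁵h_f/L) = √(9.81·0.260⁵·23.4/2080) = 0.01145
ε/(3.7D) = 5.61×10^-5; √(3.17ν²L/(gD³h_f)) = 5.30×10^-5
Q = -0.965·0.01145·ln(1.091×10^-4) = 0.1008 m³/s
Check: V = 1.90 m/s, Re = 3.77×10^5, f = 0.01599, h_f = 23.5 m ≈ 23.4 m ✓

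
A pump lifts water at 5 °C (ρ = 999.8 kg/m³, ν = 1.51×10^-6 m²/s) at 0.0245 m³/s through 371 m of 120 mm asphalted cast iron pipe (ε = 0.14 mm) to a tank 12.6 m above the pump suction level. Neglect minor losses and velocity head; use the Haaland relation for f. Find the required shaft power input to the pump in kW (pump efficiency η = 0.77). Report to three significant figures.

P_shaft ≈ 8.94 kW

V = 4Q/(πD²) = 2.166 m/s; Re = 1.72×10^5; ε/D = 0.00117; f = 0.02172
h_f = f(L/D)V²/2g = 16.06 m
Total head H = z + h_f = 12.6 + 16.06 = 28.66 m
P_hyd = ρgQH = 999.8·9.81·0.0245·28.66 = 6.887 kW
P_shaft = P_hyd/η = 6.887/0.77 = 8.944 kW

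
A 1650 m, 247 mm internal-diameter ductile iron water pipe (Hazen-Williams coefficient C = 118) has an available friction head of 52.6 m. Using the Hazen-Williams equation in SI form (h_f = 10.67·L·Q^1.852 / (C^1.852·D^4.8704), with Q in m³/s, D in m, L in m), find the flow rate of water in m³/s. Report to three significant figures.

Rearranging: Q = [h_f·C^1.852·D^4.8704 / (10.67·L)]^(1/1.852)
Q = [52.6·118^1.852·0.247^4.8704 / (10.67·1650)]^0.540 = 0.1293 m³/s

Q ≈ 0.129 m³/s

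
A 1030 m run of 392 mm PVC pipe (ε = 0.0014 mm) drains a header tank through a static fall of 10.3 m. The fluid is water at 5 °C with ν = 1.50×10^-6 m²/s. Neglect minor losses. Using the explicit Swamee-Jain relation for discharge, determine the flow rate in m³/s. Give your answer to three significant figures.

Swamee-Jain (Type II): Q = -0.965·√(gD⁵h_f/L)·ln[ε/(3.7D) + √(3.17ν²L/(gD³h_f))]
√(gD⁵h_f/L) = √(9.81·0.392⁵·10.3/1030) = 0.03013
ε/(3.7D) = 9.65×10^-7; √(3.17ν²L/(gD³h_f)) = 3.47×10^-5
Q = -0.965·0.03013·ln(3.571×10^-5) = 0.2978 m³/s
Check: V = 2.47 m/s, Re = 6.45×10^5, f = 0.01258, h_f = 10.3 m ≈ 10.3 m ✓

Q ≈ 0.298 m³/s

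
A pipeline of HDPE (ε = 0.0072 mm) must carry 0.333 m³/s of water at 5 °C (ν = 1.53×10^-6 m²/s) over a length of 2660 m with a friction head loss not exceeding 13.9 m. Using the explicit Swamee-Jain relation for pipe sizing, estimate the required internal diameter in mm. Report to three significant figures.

D ≈ 475 mm

Swamee-Jain (Type III): D = 0.66·[ε^1.25·(LQ²/(gh_f))^4.75 + ν·Q^9.4·(L/(gh_f))^5.2]^0.04
LQ²/(gh_f) = 2.163; L/(gh_f) = 19.51
Term 1 = ε^1.25·(…)^4.75 = 1.46×10^-5; Term 2 = ν·Q^9.4·(…)^5.2 = 2.54×10^-4
D = 0.66·(1.46×10^-5 + 2.54×10^-4)^0.04 = 0.4750 m = 475 mm
Check: V = 1.88 m/s, Re = 5.83×10^5, f = 0.01300, h_f = 13.1 m ≈ 13.9 m ✓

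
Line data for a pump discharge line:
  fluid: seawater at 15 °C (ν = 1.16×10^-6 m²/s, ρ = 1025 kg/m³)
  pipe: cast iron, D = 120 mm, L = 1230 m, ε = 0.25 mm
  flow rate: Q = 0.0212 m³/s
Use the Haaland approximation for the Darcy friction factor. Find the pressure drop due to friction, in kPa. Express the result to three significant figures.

Δp ≈ 452 kPa

V = 4Q/(πD²) = 4·0.0212/(π·0.120²) = 1.874 m/s
Re = VD/ν = 1.874·0.120/1.16×10^-6 = 1.94×10^5 → turbulent
ε/D = 0.25/120 = 0.00208
Haaland: f = 0.02451
h_f = f(L/D)V²/(2g) = 0.02451·(1230/0.120)·1.874²/(2·9.81) = 44.99 m
Δp = ρg·h_f = 1025·9.81·44.99 = 452.4 kPa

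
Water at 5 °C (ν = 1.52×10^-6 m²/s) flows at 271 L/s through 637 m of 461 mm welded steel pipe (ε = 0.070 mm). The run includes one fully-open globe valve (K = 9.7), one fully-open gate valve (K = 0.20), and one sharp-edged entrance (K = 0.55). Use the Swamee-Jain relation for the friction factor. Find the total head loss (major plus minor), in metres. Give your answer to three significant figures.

H_L ≈ 4.20 m

V = 4Q/(πD²) = 1.624 m/s; V²/2g = 0.1344 m
Re = 4.92×10^5, ε/D = 1.52×10^-4 → f = 0.01506 (Swamee-Jain)
Major: h_f = f(L/D)·V²/2g = 0.01506·1382·0.1344 = 2.796 m
Minor: ΣK = 10.4; h_m = ΣK·V²/2g = 1.404 m
Total H_L = 2.796 + 1.404 = 4.200 m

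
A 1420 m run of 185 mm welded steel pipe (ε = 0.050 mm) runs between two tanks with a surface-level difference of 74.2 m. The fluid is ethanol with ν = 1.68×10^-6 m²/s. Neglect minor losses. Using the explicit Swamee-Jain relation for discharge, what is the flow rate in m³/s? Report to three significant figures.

Swamee-Jain (Type II): Q = -0.965·√(gD⁵h_f/L)·ln[ε/(3.7D) + √(3.17ν²L/(gD³h_f))]
√(gD⁵h_f/L) = √(9.81·0.185⁵·74.2/1420) = 0.01054
ε/(3.7D) = 7.30×10^-5; √(3.17ν²L/(gD³h_f)) = 5.25×10^-5
Q = -0.965·0.01054·ln(1.255×10^-4) = 0.09136 m³/s
Check: V = 3.40 m/s, Re = 3.74×10^5, f = 0.01651, h_f = 74.6 m ≈ 74.2 m ✓

Q ≈ 0.0914 m³/s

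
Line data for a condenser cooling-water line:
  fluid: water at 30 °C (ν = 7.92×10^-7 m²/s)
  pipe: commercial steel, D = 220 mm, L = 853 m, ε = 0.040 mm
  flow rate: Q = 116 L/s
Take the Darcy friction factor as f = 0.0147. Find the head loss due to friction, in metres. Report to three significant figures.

V = 4Q/(πD²) = 4·0.116/(π·0.220²) = 3.052 m/s
h_f = f(L/D)V²/(2g) = 0.01470·(853/0.220)·3.052²/(2·9.81) = 27.05 m

h_f ≈ 27.1 m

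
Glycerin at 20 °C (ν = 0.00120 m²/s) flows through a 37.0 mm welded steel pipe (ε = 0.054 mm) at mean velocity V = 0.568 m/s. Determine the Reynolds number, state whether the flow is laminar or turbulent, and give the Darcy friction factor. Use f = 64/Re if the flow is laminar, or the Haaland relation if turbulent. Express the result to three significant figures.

Re ≈ 17.5; laminar; f = 64/Re ≈ 3.65

Re = VD/ν = 0.5680·0.0370/0.00120 = 17.5
Re < 2300 → laminar → f = 64/Re = 3.654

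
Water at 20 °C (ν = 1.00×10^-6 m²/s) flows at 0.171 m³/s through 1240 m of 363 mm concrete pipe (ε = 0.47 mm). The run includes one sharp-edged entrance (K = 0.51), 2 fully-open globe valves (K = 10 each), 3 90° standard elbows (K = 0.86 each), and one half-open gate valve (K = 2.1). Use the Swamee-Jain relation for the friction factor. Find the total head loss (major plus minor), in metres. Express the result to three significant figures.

H_L ≈ 13.7 m

V = 4Q/(πD²) = 1.652 m/s; V²/2g = 0.1392 m
Re = 6.00×10^5, ε/D = 0.00129 → f = 0.02146 (Swamee-Jain)
Major: h_f = f(L/D)·V²/2g = 0.02146·3416·0.1392 = 10.20 m
Minor: ΣK = 25.2; h_m = ΣK·V²/2g = 3.505 m
Total H_L = 10.20 + 3.505 = 13.71 m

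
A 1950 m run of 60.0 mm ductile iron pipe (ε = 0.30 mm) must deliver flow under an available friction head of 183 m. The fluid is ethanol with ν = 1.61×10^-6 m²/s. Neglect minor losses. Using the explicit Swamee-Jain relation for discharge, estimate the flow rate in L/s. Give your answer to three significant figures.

Swamee-Jain (Type II): Q = -0.965·√(gD⁵h_f/L)·ln[ε/(3.7D) + √(3.17ν²L/(gD³h_f))]
√(gD⁵h_f/L) = √(9.81·0.0600⁵·183/1950) = 8.461×10^-4
ε/(3.7D) = 0.00135; √(3.17ν²L/(gD³h_f)) = 2.03×10^-4
Q = -0.965·8.461×10^-4·ln(0.001555) = 0.005280 m³/s
Check: V = 1.87 m/s, Re = 6.96×10^4, f = 0.03200, h_f = 185 m ≈ 183 m ✓

Q ≈ 5.28 L/s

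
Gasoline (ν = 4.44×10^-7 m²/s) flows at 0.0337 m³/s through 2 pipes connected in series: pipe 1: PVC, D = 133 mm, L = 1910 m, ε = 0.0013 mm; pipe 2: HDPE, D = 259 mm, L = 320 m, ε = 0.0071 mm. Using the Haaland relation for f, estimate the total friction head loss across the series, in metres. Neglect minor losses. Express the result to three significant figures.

Pipe 1: V = 2.426 m/s, Re = 7.27×10^5, ε/D = 9.77×10^-6, f = 0.01238, h_1 = f(L/D)V²/2g = 53.30 m
Pipe 2: V = 0.6396 m/s, Re = 3.73×10^5, ε/D = 2.74×10^-5, f = 0.01404, h_2 = f(L/D)V²/2g = 0.3618 m
Series → Q common, losses add: H = Σh = 53.66 m

H ≈ 53.7 m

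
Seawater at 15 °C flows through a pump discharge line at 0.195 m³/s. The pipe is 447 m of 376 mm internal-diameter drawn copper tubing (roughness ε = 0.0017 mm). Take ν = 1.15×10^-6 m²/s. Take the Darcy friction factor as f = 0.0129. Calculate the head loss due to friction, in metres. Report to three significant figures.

h_f ≈ 2.41 m

V = 4Q/(πD²) = 4·0.195/(π·0.376²) = 1.756 m/s
h_f = f(L/D)V²/(2g) = 0.01290·(447/0.376)·1.756²/(2·9.81) = 2.411 m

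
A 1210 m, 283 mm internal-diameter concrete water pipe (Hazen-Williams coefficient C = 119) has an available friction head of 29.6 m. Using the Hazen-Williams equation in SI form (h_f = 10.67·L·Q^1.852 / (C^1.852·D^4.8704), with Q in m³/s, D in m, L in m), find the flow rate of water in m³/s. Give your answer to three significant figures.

Rearranging: Q = [h_f·C^1.852·D^4.8704 / (10.67·L)]^(1/1.852)
Q = [29.6·119^1.852·0.283^4.8704 / (10.67·1210)]^0.540 = 0.1616 m³/s

Q ≈ 0.162 m³/s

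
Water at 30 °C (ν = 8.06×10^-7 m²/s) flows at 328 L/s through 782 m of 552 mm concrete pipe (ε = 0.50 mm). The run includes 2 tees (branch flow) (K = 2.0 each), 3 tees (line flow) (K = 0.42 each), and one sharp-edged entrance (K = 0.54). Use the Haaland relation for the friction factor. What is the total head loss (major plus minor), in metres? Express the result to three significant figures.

H_L ≈ 3.20 m

V = 4Q/(πD²) = 1.371 m/s; V²/2g = 0.09574 m
Re = 9.39×10^5, ε/D = 9.06×10^-4 → f = 0.01951 (Haaland)
Major: h_f = f(L/D)·V²/2g = 0.01951·1417·0.09574 = 2.647 m
Minor: ΣK = 5.80; h_m = ΣK·V²/2g = 0.5553 m
Total H_L = 2.647 + 0.5553 = 3.202 m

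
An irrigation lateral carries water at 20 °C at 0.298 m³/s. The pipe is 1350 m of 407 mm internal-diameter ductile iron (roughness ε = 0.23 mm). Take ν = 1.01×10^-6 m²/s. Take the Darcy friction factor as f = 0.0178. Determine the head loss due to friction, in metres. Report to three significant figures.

h_f ≈ 15.8 m

V = 4Q/(πD²) = 4·0.298/(π·0.407²) = 2.291 m/s
h_f = f(L/D)V²/(2g) = 0.01780·(1350/0.407)·2.291²/(2·9.81) = 15.79 m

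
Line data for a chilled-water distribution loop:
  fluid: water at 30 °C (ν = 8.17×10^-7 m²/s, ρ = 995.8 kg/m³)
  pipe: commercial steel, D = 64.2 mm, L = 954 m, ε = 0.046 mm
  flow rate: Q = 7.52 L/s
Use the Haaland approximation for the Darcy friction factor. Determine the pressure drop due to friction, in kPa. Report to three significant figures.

V = 4Q/(πD²) = 4·0.00752/(π·0.0642²) = 2.323 m/s
Re = VD/ν = 2.323·0.0642/8.17×10^-7 = 1.83×10^5 → turbulent
ε/D = 0.046/64.2 = 7.17×10^-4
Haaland: f = 0.01983
h_f = f(L/D)V²/(2g) = 0.01983·(954/0.0642)·2.323²/(2·9.81) = 81.04 m
Δp = ρg·h_f = 995.8·9.81·81.04 = 791.7 kPa

Δp ≈ 792 kPa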